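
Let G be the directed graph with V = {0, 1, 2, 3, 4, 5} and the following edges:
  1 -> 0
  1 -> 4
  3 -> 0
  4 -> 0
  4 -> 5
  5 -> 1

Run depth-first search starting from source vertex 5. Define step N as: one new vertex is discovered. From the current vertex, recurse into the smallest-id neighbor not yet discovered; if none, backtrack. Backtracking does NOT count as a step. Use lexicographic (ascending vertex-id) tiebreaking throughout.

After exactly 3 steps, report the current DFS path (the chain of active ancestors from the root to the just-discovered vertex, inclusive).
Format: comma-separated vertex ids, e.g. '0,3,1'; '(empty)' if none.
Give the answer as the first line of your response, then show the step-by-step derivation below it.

5,1,0

step 1: discover 5; path=5; order=5
step 2: discover 1; path=5>1; order=5,1
step 3: discover 0; path=5>1>0; order=5,1,0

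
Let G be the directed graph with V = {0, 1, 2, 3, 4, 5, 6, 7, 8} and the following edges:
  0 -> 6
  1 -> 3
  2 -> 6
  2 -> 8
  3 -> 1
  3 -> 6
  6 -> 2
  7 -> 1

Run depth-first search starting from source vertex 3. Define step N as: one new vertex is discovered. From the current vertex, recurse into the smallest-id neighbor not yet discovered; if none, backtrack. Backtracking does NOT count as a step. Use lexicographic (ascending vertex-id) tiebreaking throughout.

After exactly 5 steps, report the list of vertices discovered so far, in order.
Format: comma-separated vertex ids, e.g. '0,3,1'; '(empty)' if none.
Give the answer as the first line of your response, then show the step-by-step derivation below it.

3,1,6,2,8

step 1: discover 3; path=3; order=3
step 2: discover 1; path=3>1; order=3,1
step 3: discover 6; path=3>6; order=3,1,6
step 4: discover 2; path=3>6>2; order=3,1,6,2
step 5: discover 8; path=3>6>2>8; order=3,1,6,2,8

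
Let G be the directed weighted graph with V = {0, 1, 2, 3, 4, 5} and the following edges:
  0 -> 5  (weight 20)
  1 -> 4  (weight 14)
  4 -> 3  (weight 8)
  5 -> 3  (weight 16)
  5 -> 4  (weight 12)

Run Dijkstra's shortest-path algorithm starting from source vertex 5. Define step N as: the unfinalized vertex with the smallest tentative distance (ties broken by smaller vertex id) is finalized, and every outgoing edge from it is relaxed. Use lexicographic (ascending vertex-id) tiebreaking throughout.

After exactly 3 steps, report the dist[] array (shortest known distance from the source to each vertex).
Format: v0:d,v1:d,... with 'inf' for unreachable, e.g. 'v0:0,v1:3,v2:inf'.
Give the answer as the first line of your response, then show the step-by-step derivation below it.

v0:inf,v1:inf,v2:inf,v3:16,v4:12,v5:0

step 1: dist = v0:inf,v1:inf,v2:inf,v3:16,v4:12,v5:0
step 2: dist = v0:inf,v1:inf,v2:inf,v3:16,v4:12,v5:0
step 3: dist = v0:inf,v1:inf,v2:inf,v3:16,v4:12,v5:0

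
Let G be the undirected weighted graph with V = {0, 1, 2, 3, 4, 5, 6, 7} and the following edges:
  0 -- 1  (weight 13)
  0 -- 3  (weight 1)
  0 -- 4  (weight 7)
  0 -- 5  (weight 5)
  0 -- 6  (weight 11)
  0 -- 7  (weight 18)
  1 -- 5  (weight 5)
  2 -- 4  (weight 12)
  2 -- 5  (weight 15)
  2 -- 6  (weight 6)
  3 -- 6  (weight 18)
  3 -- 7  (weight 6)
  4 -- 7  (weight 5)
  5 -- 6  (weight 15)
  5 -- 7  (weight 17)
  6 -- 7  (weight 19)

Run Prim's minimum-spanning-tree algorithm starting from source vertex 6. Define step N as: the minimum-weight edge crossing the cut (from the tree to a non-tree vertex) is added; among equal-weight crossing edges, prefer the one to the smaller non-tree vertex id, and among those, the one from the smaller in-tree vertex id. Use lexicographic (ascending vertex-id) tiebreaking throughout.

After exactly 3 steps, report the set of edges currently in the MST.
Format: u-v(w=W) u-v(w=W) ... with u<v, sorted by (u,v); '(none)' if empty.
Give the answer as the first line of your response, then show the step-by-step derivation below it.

0-3(w=1) 0-6(w=11) 2-6(w=6)

step 1: add edge 2-6 (w=6); MST = {2-6(w=6)}
step 2: add edge 0-6 (w=11); MST = {0-6(w=11) 2-6(w=6)}
step 3: add edge 0-3 (w=1); MST = {0-3(w=1) 0-6(w=11) 2-6(w=6)}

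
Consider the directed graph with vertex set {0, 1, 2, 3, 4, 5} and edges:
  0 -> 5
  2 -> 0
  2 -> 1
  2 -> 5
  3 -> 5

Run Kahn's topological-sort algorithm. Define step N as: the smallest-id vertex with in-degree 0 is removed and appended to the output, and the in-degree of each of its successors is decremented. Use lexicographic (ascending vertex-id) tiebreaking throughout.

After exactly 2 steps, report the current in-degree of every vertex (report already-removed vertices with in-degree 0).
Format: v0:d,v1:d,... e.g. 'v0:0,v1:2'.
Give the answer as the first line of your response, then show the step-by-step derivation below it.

v0:0,v1:0,v2:0,v3:0,v4:0,v5:1

step 1: output 2; order=[2]; indeg=(0,0,0,0,0,2)
step 2: output 0; order=[2,0]; indeg=(0,0,0,0,0,1)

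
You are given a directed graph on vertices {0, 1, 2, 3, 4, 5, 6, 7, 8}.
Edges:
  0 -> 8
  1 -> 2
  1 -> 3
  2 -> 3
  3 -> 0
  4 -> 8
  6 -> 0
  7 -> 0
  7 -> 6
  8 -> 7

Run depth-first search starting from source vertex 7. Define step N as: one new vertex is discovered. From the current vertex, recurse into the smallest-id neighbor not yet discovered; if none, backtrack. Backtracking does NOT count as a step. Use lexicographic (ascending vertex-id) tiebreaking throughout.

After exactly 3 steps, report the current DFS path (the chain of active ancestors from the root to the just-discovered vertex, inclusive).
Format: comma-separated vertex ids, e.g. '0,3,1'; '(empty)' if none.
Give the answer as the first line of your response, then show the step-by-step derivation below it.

7,0,8

step 1: discover 7; path=7; order=7
step 2: discover 0; path=7>0; order=7,0
step 3: discover 8; path=7>0>8; order=7,0,8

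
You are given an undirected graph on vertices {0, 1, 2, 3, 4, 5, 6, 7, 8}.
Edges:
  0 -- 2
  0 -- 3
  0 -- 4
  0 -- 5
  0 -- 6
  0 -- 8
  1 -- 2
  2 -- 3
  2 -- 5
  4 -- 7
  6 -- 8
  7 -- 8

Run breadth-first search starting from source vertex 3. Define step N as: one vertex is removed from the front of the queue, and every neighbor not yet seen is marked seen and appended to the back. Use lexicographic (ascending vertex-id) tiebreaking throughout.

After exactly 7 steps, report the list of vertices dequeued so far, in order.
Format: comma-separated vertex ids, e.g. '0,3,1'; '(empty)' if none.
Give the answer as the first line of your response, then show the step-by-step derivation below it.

3,0,2,4,5,6,8

step 1: dequeue 3; queue=[0,2]; order=3
step 2: dequeue 0; queue=[2,4,5,6,8]; order=3,0
step 3: dequeue 2; queue=[4,5,6,8,1]; order=3,0,2
step 4: dequeue 4; queue=[5,6,8,1,7]; order=3,0,2,4
step 5: dequeue 5; queue=[6,8,1,7]; order=3,0,2,4,5
step 6: dequeue 6; queue=[8,1,7]; order=3,0,2,4,5,6
step 7: dequeue 8; queue=[1,7]; order=3,0,2,4,5,6,8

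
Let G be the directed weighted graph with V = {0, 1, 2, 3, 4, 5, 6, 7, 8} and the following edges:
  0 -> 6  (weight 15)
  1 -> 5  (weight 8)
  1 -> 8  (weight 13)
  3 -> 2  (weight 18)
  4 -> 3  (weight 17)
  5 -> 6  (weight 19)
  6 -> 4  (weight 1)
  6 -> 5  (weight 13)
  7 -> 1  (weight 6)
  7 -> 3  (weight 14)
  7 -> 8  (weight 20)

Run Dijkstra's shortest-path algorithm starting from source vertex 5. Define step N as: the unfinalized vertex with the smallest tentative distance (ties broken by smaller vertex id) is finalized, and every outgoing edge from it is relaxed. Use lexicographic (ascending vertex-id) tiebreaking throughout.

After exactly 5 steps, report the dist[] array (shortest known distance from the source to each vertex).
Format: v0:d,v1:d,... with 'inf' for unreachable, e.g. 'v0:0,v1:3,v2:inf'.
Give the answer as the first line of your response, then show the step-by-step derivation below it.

v0:inf,v1:inf,v2:55,v3:37,v4:20,v5:0,v6:19,v7:inf,v8:inf

step 1: dist = v0:inf,v1:inf,v2:inf,v3:inf,v4:inf,v5:0,v6:19,v7:inf,v8:inf
step 2: dist = v0:inf,v1:inf,v2:inf,v3:inf,v4:20,v5:0,v6:19,v7:inf,v8:inf
step 3: dist = v0:inf,v1:inf,v2:inf,v3:37,v4:20,v5:0,v6:19,v7:inf,v8:inf
step 4: dist = v0:inf,v1:inf,v2:55,v3:37,v4:20,v5:0,v6:19,v7:inf,v8:inf
step 5: dist = v0:inf,v1:inf,v2:55,v3:37,v4:20,v5:0,v6:19,v7:inf,v8:inf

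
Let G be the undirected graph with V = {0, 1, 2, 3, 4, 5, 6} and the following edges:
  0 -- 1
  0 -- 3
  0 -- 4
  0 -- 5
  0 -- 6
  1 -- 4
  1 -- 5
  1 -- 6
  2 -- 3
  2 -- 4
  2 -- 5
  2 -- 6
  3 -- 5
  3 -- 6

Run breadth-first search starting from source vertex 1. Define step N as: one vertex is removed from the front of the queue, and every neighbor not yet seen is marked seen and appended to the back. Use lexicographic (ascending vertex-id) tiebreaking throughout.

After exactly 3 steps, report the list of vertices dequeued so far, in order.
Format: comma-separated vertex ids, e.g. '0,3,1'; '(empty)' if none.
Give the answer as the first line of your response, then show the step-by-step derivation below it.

1,0,4

step 1: dequeue 1; queue=[0,4,5,6]; order=1
step 2: dequeue 0; queue=[4,5,6,3]; order=1,0
step 3: dequeue 4; queue=[5,6,3,2]; order=1,0,4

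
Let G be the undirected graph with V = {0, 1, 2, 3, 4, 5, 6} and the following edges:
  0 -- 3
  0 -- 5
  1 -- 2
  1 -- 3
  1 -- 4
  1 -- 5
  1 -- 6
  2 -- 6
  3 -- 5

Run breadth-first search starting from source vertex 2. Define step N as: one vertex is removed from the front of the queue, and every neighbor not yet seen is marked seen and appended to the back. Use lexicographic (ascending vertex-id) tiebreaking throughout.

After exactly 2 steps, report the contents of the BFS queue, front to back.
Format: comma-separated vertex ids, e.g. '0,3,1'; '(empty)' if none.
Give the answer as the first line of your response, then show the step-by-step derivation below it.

6,3,4,5

step 1: dequeue 2; queue=[1,6]; order=2
step 2: dequeue 1; queue=[6,3,4,5]; order=2,1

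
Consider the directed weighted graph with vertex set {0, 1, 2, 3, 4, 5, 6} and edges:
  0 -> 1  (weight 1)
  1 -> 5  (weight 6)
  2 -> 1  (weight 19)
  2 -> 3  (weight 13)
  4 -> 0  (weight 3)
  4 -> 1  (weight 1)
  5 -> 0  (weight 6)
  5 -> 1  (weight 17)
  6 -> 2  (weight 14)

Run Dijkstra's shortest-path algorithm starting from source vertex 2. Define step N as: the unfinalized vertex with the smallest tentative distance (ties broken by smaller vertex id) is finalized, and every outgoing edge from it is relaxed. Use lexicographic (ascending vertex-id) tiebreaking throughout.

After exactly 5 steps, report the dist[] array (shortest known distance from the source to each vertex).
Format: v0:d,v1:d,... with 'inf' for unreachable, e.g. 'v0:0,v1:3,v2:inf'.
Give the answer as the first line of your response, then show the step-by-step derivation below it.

v0:31,v1:19,v2:0,v3:13,v4:inf,v5:25,v6:inf

step 1: dist = v0:inf,v1:19,v2:0,v3:13,v4:inf,v5:inf,v6:inf
step 2: dist = v0:inf,v1:19,v2:0,v3:13,v4:inf,v5:inf,v6:inf
step 3: dist = v0:inf,v1:19,v2:0,v3:13,v4:inf,v5:25,v6:inf
step 4: dist = v0:31,v1:19,v2:0,v3:13,v4:inf,v5:25,v6:inf
step 5: dist = v0:31,v1:19,v2:0,v3:13,v4:inf,v5:25,v6:inf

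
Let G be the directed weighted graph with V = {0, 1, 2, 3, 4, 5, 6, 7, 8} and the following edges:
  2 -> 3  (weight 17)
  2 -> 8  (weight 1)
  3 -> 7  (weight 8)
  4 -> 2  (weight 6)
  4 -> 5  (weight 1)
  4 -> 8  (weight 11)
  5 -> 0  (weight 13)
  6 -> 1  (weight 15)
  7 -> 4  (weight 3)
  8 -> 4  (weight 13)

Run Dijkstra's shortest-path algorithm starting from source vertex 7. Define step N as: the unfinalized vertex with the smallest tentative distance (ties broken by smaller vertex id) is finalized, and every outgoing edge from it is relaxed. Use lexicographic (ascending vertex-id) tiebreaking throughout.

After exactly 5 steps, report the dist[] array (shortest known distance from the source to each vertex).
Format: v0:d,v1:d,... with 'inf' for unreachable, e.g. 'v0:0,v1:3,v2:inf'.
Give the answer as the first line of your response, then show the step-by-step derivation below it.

v0:17,v1:inf,v2:9,v3:26,v4:3,v5:4,v6:inf,v7:0,v8:10

step 1: dist = v0:inf,v1:inf,v2:inf,v3:inf,v4:3,v5:inf,v6:inf,v7:0,v8:inf
step 2: dist = v0:inf,v1:inf,v2:9,v3:inf,v4:3,v5:4,v6:inf,v7:0,v8:14
step 3: dist = v0:17,v1:inf,v2:9,v3:inf,v4:3,v5:4,v6:inf,v7:0,v8:14
step 4: dist = v0:17,v1:inf,v2:9,v3:26,v4:3,v5:4,v6:inf,v7:0,v8:10
step 5: dist = v0:17,v1:inf,v2:9,v3:26,v4:3,v5:4,v6:inf,v7:0,v8:10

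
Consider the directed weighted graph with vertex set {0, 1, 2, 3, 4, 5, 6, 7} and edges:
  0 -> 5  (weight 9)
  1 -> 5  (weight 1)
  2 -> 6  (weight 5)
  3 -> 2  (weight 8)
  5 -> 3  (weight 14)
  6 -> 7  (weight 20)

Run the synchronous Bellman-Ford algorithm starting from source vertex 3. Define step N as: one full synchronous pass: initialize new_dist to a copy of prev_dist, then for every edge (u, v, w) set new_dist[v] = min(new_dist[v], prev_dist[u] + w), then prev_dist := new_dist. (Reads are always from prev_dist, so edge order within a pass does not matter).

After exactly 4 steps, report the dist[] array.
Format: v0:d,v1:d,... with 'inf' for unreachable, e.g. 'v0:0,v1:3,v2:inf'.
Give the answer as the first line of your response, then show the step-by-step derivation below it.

v0:inf,v1:inf,v2:8,v3:0,v4:inf,v5:inf,v6:13,v7:33

step 1: dist = v0:inf,v1:inf,v2:8,v3:0,v4:inf,v5:inf,v6:inf,v7:inf
step 2: dist = v0:inf,v1:inf,v2:8,v3:0,v4:inf,v5:inf,v6:13,v7:inf
step 3: dist = v0:inf,v1:inf,v2:8,v3:0,v4:inf,v5:inf,v6:13,v7:33
step 4: dist = v0:inf,v1:inf,v2:8,v3:0,v4:inf,v5:inf,v6:13,v7:33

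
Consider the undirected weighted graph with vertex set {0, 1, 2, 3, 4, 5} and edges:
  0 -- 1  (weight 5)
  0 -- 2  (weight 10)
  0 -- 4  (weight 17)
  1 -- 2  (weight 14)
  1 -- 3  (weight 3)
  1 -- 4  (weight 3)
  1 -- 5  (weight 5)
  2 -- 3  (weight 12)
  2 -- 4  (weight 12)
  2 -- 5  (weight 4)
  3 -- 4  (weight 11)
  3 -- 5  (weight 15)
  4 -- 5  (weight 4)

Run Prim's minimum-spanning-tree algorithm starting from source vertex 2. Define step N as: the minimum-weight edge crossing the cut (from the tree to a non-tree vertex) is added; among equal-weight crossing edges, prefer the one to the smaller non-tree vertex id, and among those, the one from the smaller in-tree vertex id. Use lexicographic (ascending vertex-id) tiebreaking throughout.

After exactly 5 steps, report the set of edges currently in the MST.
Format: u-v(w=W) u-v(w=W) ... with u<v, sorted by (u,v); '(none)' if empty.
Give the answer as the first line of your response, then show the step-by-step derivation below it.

0-1(w=5) 1-3(w=3) 1-4(w=3) 2-5(w=4) 4-5(w=4)

step 1: add edge 2-5 (w=4); MST = {2-5(w=4)}
step 2: add edge 4-5 (w=4); MST = {2-5(w=4) 4-5(w=4)}
step 3: add edge 1-4 (w=3); MST = {1-4(w=3) 2-5(w=4) 4-5(w=4)}
step 4: add edge 1-3 (w=3); MST = {1-3(w=3) 1-4(w=3) 2-5(w=4) 4-5(w=4)}
step 5: add edge 0-1 (w=5); MST = {0-1(w=5) 1-3(w=3) 1-4(w=3) 2-5(w=4) 4-5(w=4)}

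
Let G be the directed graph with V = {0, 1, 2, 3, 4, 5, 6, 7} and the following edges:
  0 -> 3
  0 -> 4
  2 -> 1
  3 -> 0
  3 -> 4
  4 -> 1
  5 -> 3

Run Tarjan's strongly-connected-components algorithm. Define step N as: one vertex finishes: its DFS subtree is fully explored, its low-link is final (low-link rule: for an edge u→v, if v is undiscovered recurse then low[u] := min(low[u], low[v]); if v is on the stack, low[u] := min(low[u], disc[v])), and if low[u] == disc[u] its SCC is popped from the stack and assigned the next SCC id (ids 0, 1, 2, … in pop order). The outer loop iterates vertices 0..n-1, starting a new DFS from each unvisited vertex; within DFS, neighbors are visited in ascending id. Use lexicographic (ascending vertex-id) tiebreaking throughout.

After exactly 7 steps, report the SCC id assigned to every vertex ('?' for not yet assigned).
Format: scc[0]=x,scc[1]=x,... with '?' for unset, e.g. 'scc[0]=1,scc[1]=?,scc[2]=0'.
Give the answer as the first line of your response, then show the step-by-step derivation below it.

scc[0]=2,scc[1]=0,scc[2]=3,scc[3]=2,scc[4]=1,scc[5]=4,scc[6]=5,scc[7]=?

step 1: low=(low[0]=0,low[1]=3,low[2]=?,low[3]=0,low[4]=2,low[5]=?,low[6]=?,low[7]=?); scc=(scc[0]=?,scc[1]=0,scc[2]=?,scc[3]=?,scc[4]=?,scc[5]=?,scc[6]=?,scc[7]=?)
step 2: low=(low[0]=0,low[1]=3,low[2]=?,low[3]=0,low[4]=2,low[5]=?,low[6]=?,low[7]=?); scc=(scc[0]=?,scc[1]=0,scc[2]=?,scc[3]=?,scc[4]=1,scc[5]=?,scc[6]=?,scc[7]=?)
step 3: low=(low[0]=0,low[1]=3,low[2]=?,low[3]=0,low[4]=2,low[5]=?,low[6]=?,low[7]=?); scc=(scc[0]=?,scc[1]=0,scc[2]=?,scc[3]=?,scc[4]=1,scc[5]=?,scc[6]=?,scc[7]=?)
step 4: low=(low[0]=0,low[1]=3,low[2]=?,low[3]=0,low[4]=2,low[5]=?,low[6]=?,low[7]=?); scc=(scc[0]=2,scc[1]=0,scc[2]=?,scc[3]=2,scc[4]=1,scc[5]=?,scc[6]=?,scc[7]=?)
step 5: low=(low[0]=0,low[1]=3,low[2]=4,low[3]=0,low[4]=2,low[5]=?,low[6]=?,low[7]=?); scc=(scc[0]=2,scc[1]=0,scc[2]=3,scc[3]=2,scc[4]=1,scc[5]=?,scc[6]=?,scc[7]=?)
step 6: low=(low[0]=0,low[1]=3,low[2]=4,low[3]=0,low[4]=2,low[5]=5,low[6]=?,low[7]=?); scc=(scc[0]=2,scc[1]=0,scc[2]=3,scc[3]=2,scc[4]=1,scc[5]=4,scc[6]=?,scc[7]=?)
step 7: low=(low[0]=0,low[1]=3,low[2]=4,low[3]=0,low[4]=2,low[5]=5,low[6]=6,low[7]=?); scc=(scc[0]=2,scc[1]=0,scc[2]=3,scc[3]=2,scc[4]=1,scc[5]=4,scc[6]=5,scc[7]=?)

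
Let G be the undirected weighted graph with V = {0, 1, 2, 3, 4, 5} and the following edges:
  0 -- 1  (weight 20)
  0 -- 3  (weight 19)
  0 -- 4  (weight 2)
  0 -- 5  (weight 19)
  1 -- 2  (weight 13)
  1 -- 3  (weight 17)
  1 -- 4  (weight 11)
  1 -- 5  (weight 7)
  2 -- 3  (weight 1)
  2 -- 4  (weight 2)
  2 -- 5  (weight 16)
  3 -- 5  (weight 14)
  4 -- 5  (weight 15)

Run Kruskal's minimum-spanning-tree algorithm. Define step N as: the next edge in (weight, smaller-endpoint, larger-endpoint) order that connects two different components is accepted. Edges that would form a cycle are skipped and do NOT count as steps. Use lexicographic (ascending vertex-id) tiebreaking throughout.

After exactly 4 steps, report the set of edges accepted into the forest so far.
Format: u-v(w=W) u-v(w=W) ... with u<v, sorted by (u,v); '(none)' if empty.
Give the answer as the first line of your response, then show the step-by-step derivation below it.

0-4(w=2) 1-5(w=7) 2-3(w=1) 2-4(w=2)

step 1: add edge 2-3 (w=1); MST = {2-3(w=1)}
step 2: add edge 0-4 (w=2); MST = {0-4(w=2) 2-3(w=1)}
step 3: add edge 2-4 (w=2); MST = {0-4(w=2) 2-3(w=1) 2-4(w=2)}
step 4: add edge 1-5 (w=7); MST = {0-4(w=2) 1-5(w=7) 2-3(w=1) 2-4(w=2)}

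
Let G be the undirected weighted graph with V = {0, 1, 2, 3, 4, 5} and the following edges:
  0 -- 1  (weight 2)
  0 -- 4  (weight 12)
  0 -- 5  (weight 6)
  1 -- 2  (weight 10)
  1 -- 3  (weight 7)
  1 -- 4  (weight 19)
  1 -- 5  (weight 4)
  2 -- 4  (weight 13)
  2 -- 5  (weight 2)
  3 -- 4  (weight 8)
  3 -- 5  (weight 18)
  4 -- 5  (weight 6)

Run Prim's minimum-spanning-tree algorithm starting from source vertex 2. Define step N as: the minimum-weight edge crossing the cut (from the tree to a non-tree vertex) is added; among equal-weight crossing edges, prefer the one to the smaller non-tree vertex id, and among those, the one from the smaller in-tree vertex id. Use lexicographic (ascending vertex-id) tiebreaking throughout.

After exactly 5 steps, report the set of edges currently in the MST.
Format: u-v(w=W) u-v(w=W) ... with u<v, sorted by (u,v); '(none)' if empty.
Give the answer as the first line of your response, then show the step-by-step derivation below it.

0-1(w=2) 1-3(w=7) 1-5(w=4) 2-5(w=2) 4-5(w=6)

step 1: add edge 2-5 (w=2); MST = {2-5(w=2)}
step 2: add edge 1-5 (w=4); MST = {1-5(w=4) 2-5(w=2)}
step 3: add edge 0-1 (w=2); MST = {0-1(w=2) 1-5(w=4) 2-5(w=2)}
step 4: add edge 4-5 (w=6); MST = {0-1(w=2) 1-5(w=4) 2-5(w=2) 4-5(w=6)}
step 5: add edge 1-3 (w=7); MST = {0-1(w=2) 1-3(w=7) 1-5(w=4) 2-5(w=2) 4-5(w=6)}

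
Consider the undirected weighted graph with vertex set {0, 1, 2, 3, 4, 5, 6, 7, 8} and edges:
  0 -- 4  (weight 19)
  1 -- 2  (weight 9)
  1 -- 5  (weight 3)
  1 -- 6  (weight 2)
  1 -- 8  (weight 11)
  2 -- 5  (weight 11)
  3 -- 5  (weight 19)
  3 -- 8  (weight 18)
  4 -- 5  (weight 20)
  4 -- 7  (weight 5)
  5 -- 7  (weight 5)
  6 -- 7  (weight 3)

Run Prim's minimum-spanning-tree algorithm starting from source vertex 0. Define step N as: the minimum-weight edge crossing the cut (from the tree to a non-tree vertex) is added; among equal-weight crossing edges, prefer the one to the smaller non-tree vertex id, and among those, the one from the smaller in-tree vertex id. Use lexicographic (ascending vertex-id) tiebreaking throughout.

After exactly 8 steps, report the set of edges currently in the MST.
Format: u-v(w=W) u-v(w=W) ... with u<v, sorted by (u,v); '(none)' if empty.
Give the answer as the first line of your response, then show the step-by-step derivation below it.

0-4(w=19) 1-2(w=9) 1-5(w=3) 1-6(w=2) 1-8(w=11) 3-8(w=18) 4-7(w=5) 6-7(w=3)

step 1: add edge 0-4 (w=19); MST = {0-4(w=19)}
step 2: add edge 4-7 (w=5); MST = {0-4(w=19) 4-7(w=5)}
step 3: add edge 6-7 (w=3); MST = {0-4(w=19) 4-7(w=5) 6-7(w=3)}
step 4: add edge 1-6 (w=2); MST = {0-4(w=19) 1-6(w=2) 4-7(w=5) 6-7(w=3)}
step 5: add edge 1-5 (w=3); MST = {0-4(w=19) 1-5(w=3) 1-6(w=2) 4-7(w=5) 6-7(w=3)}
step 6: add edge 1-2 (w=9); MST = {0-4(w=19) 1-2(w=9) 1-5(w=3) 1-6(w=2) 4-7(w=5) 6-7(w=3)}
step 7: add edge 1-8 (w=11); MST = {0-4(w=19) 1-2(w=9) 1-5(w=3) 1-6(w=2) 1-8(w=11) 4-7(w=5) 6-7(w=3)}
step 8: add edge 3-8 (w=18); MST = {0-4(w=19) 1-2(w=9) 1-5(w=3) 1-6(w=2) 1-8(w=11) 3-8(w=18) 4-7(w=5) 6-7(w=3)}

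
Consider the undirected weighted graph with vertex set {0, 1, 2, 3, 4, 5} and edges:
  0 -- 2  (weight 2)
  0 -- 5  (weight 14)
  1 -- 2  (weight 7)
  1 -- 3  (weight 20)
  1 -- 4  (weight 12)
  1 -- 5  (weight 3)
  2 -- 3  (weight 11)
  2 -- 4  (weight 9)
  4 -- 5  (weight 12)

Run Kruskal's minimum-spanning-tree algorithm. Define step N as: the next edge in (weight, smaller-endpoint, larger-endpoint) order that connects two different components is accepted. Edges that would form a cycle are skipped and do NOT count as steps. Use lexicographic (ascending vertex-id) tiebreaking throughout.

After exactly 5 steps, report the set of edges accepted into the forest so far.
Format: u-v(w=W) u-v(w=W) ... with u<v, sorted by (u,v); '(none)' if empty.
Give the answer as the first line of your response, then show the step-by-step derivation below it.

0-2(w=2) 1-2(w=7) 1-5(w=3) 2-3(w=11) 2-4(w=9)

step 1: add edge 0-2 (w=2); MST = {0-2(w=2)}
step 2: add edge 1-5 (w=3); MST = {0-2(w=2) 1-5(w=3)}
step 3: add edge 1-2 (w=7); MST = {0-2(w=2) 1-2(w=7) 1-5(w=3)}
step 4: add edge 2-4 (w=9); MST = {0-2(w=2) 1-2(w=7) 1-5(w=3) 2-4(w=9)}
step 5: add edge 2-3 (w=11); MST = {0-2(w=2) 1-2(w=7) 1-5(w=3) 2-3(w=11) 2-4(w=9)}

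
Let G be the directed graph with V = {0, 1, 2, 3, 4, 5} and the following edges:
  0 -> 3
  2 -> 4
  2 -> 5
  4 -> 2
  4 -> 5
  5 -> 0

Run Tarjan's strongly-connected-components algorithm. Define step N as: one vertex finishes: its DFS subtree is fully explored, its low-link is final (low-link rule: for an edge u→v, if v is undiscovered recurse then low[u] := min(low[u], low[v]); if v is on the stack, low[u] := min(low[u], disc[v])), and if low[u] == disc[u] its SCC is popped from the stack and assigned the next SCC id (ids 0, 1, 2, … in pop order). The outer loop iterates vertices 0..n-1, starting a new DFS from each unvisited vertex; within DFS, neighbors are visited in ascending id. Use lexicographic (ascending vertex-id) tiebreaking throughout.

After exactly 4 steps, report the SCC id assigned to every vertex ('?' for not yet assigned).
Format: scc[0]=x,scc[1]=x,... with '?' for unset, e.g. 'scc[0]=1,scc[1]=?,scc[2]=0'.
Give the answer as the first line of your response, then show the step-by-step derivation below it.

scc[0]=1,scc[1]=2,scc[2]=?,scc[3]=0,scc[4]=?,scc[5]=3

step 1: low=(low[0]=0,low[1]=?,low[2]=?,low[3]=1,low[4]=?,low[5]=?); scc=(scc[0]=?,scc[1]=?,scc[2]=?,scc[3]=0,scc[4]=?,scc[5]=?)
step 2: low=(low[0]=0,low[1]=?,low[2]=?,low[3]=1,low[4]=?,low[5]=?); scc=(scc[0]=1,scc[1]=?,scc[2]=?,scc[3]=0,scc[4]=?,scc[5]=?)
step 3: low=(low[0]=0,low[1]=2,low[2]=?,low[3]=1,low[4]=?,low[5]=?); scc=(scc[0]=1,scc[1]=2,scc[2]=?,scc[3]=0,scc[4]=?,scc[5]=?)
step 4: low=(low[0]=0,low[1]=2,low[2]=3,low[3]=1,low[4]=3,low[5]=5); scc=(scc[0]=1,scc[1]=2,scc[2]=?,scc[3]=0,scc[4]=?,scc[5]=3)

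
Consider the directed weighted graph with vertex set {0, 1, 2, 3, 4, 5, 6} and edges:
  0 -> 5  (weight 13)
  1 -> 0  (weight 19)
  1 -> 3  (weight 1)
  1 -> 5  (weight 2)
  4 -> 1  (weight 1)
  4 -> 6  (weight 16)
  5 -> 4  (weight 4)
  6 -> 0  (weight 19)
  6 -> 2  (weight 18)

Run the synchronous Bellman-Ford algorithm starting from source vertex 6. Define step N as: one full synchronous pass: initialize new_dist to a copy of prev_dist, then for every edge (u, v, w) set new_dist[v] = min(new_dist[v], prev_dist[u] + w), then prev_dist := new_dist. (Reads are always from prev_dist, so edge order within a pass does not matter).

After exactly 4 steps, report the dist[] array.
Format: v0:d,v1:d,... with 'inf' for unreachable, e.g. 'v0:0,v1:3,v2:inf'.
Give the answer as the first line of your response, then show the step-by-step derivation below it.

v0:19,v1:37,v2:18,v3:inf,v4:36,v5:32,v6:0

step 1: dist = v0:19,v1:inf,v2:18,v3:inf,v4:inf,v5:inf,v6:0
step 2: dist = v0:19,v1:inf,v2:18,v3:inf,v4:inf,v5:32,v6:0
step 3: dist = v0:19,v1:inf,v2:18,v3:inf,v4:36,v5:32,v6:0
step 4: dist = v0:19,v1:37,v2:18,v3:inf,v4:36,v5:32,v6:0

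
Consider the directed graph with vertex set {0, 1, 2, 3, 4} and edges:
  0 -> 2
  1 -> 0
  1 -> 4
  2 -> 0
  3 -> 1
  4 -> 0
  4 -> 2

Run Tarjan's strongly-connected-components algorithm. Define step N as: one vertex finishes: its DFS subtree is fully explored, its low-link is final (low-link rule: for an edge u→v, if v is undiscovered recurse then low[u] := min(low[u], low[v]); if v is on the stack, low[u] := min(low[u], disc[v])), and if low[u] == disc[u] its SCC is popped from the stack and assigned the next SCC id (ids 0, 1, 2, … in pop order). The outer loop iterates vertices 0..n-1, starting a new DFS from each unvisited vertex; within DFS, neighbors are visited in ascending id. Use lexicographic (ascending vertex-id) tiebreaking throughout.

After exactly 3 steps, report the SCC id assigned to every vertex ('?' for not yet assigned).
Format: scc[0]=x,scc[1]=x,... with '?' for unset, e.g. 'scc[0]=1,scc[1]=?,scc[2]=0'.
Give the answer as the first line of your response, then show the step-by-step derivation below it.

scc[0]=0,scc[1]=?,scc[2]=0,scc[3]=?,scc[4]=1

step 1: low=(low[0]=0,low[1]=?,low[2]=0,low[3]=?,low[4]=?); scc=(scc[0]=?,scc[1]=?,scc[2]=?,scc[3]=?,scc[4]=?)
step 2: low=(low[0]=0,low[1]=?,low[2]=0,low[3]=?,low[4]=?); scc=(scc[0]=0,scc[1]=?,scc[2]=0,scc[3]=?,scc[4]=?)
step 3: low=(low[0]=0,low[1]=2,low[2]=0,low[3]=?,low[4]=3); scc=(scc[0]=0,scc[1]=?,scc[2]=0,scc[3]=?,scc[4]=1)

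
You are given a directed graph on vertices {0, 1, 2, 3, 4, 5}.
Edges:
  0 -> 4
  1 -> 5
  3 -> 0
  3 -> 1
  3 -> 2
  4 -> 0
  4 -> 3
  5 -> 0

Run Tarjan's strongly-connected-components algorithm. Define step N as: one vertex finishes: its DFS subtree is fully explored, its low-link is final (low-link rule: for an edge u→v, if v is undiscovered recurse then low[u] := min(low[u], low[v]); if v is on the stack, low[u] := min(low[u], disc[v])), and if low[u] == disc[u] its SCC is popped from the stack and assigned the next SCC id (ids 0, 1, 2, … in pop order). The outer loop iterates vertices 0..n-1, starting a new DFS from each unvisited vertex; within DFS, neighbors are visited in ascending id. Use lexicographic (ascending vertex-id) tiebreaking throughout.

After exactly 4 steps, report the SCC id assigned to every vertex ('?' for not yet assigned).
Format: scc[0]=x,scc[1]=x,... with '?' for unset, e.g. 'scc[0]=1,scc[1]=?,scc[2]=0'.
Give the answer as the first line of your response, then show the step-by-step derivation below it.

scc[0]=?,scc[1]=?,scc[2]=0,scc[3]=?,scc[4]=?,scc[5]=?

step 1: low=(low[0]=0,low[1]=3,low[2]=?,low[3]=0,low[4]=0,low[5]=0); scc=(scc[0]=?,scc[1]=?,scc[2]=?,scc[3]=?,scc[4]=?,scc[5]=?)
step 2: low=(low[0]=0,low[1]=0,low[2]=?,low[3]=0,low[4]=0,low[5]=0); scc=(scc[0]=?,scc[1]=?,scc[2]=?,scc[3]=?,scc[4]=?,scc[5]=?)
step 3: low=(low[0]=0,low[1]=0,low[2]=5,low[3]=0,low[4]=0,low[5]=0); scc=(scc[0]=?,scc[1]=?,scc[2]=0,scc[3]=?,scc[4]=?,scc[5]=?)
step 4: low=(low[0]=0,low[1]=0,low[2]=5,low[3]=0,low[4]=0,low[5]=0); scc=(scc[0]=?,scc[1]=?,scc[2]=0,scc[3]=?,scc[4]=?,scc[5]=?)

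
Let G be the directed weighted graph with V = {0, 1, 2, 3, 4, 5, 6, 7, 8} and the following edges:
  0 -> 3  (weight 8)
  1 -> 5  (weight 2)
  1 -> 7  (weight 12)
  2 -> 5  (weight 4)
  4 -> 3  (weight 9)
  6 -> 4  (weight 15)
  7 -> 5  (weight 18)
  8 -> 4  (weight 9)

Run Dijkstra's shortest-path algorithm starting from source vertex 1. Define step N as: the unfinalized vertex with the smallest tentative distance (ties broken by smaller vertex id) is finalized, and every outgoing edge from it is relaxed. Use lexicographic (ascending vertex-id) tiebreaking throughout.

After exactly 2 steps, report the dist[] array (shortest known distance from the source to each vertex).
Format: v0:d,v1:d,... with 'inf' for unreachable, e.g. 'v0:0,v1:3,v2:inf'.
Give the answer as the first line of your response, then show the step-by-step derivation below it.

v0:inf,v1:0,v2:inf,v3:inf,v4:inf,v5:2,v6:inf,v7:12,v8:inf

step 1: dist = v0:inf,v1:0,v2:inf,v3:inf,v4:inf,v5:2,v6:inf,v7:12,v8:inf
step 2: dist = v0:inf,v1:0,v2:inf,v3:inf,v4:inf,v5:2,v6:inf,v7:12,v8:inf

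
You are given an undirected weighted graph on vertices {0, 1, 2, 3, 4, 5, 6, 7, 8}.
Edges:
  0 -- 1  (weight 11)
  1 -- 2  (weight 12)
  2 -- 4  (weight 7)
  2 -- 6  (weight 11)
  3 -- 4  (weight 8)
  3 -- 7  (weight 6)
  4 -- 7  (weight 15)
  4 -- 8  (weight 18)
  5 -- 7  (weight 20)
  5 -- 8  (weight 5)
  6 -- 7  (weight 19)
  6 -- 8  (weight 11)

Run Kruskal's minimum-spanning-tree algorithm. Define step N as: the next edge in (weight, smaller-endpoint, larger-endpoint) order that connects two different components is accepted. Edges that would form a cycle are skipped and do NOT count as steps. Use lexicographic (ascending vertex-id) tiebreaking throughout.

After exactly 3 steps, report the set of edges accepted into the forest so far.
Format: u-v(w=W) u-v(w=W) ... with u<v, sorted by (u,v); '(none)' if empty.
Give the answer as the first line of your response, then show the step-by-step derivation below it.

2-4(w=7) 3-7(w=6) 5-8(w=5)

step 1: add edge 5-8 (w=5); MST = {5-8(w=5)}
step 2: add edge 3-7 (w=6); MST = {3-7(w=6) 5-8(w=5)}
step 3: add edge 2-4 (w=7); MST = {2-4(w=7) 3-7(w=6) 5-8(w=5)}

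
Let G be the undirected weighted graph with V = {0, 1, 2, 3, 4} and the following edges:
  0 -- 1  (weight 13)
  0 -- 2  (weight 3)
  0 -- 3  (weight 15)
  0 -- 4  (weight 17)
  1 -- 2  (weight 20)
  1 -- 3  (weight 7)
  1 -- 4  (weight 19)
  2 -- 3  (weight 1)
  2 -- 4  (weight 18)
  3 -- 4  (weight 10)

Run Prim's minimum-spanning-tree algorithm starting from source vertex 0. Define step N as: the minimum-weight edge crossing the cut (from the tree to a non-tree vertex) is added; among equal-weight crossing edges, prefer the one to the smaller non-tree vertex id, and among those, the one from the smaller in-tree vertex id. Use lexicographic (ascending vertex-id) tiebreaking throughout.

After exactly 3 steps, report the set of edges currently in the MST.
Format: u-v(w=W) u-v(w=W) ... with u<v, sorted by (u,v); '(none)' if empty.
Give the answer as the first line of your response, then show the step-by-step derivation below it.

0-2(w=3) 1-3(w=7) 2-3(w=1)

step 1: add edge 0-2 (w=3); MST = {0-2(w=3)}
step 2: add edge 2-3 (w=1); MST = {0-2(w=3) 2-3(w=1)}
step 3: add edge 1-3 (w=7); MST = {0-2(w=3) 1-3(w=7) 2-3(w=1)}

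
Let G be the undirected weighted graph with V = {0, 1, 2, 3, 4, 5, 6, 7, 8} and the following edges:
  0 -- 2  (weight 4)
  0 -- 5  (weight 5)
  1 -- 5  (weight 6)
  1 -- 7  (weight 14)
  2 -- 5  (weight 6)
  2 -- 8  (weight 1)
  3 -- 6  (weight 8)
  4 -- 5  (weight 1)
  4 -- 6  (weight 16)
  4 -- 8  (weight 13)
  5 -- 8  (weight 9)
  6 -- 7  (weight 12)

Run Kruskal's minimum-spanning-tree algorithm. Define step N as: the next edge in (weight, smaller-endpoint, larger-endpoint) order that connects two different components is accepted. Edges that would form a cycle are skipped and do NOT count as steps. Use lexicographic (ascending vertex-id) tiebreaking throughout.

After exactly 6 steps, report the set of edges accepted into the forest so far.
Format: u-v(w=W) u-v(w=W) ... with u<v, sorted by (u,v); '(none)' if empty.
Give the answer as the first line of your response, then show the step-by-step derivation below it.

0-2(w=4) 0-5(w=5) 1-5(w=6) 2-8(w=1) 3-6(w=8) 4-5(w=1)

step 1: add edge 2-8 (w=1); MST = {2-8(w=1)}
step 2: add edge 4-5 (w=1); MST = {2-8(w=1) 4-5(w=1)}
step 3: add edge 0-2 (w=4); MST = {0-2(w=4) 2-8(w=1) 4-5(w=1)}
step 4: add edge 0-5 (w=5); MST = {0-2(w=4) 0-5(w=5) 2-8(w=1) 4-5(w=1)}
step 5: add edge 1-5 (w=6); MST = {0-2(w=4) 0-5(w=5) 1-5(w=6) 2-8(w=1) 4-5(w=1)}
step 6: add edge 3-6 (w=8); MST = {0-2(w=4) 0-5(w=5) 1-5(w=6) 2-8(w=1) 3-6(w=8) 4-5(w=1)}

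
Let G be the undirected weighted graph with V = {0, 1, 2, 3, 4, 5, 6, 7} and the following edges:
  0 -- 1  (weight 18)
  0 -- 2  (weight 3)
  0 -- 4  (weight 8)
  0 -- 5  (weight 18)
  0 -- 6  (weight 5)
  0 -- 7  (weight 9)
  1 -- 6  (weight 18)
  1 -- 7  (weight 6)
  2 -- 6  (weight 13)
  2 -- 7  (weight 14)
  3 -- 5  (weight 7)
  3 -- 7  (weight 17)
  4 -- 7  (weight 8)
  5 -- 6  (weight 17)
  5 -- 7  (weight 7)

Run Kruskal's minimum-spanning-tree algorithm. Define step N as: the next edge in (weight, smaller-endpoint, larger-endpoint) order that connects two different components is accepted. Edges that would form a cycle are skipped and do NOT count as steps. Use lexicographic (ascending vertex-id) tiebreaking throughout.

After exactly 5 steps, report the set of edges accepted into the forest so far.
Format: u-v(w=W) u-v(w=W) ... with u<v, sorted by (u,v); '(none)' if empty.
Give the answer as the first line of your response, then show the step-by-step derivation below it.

0-2(w=3) 0-6(w=5) 1-7(w=6) 3-5(w=7) 5-7(w=7)

step 1: add edge 0-2 (w=3); MST = {0-2(w=3)}
step 2: add edge 0-6 (w=5); MST = {0-2(w=3) 0-6(w=5)}
step 3: add edge 1-7 (w=6); MST = {0-2(w=3) 0-6(w=5) 1-7(w=6)}
step 4: add edge 3-5 (w=7); MST = {0-2(w=3) 0-6(w=5) 1-7(w=6) 3-5(w=7)}
step 5: add edge 5-7 (w=7); MST = {0-2(w=3) 0-6(w=5) 1-7(w=6) 3-5(w=7) 5-7(w=7)}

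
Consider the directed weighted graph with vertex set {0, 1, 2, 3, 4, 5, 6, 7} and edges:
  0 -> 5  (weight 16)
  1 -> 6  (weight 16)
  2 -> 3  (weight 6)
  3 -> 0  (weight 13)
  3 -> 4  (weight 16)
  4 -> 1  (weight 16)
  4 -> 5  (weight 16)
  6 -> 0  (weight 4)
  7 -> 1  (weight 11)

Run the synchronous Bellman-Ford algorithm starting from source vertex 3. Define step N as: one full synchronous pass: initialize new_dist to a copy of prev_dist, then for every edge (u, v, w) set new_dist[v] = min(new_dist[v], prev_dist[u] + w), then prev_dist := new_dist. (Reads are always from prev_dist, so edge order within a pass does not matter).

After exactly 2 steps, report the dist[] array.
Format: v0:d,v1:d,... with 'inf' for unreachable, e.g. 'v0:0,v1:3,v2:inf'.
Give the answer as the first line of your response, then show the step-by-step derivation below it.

v0:13,v1:32,v2:inf,v3:0,v4:16,v5:29,v6:inf,v7:inf

step 1: dist = v0:13,v1:inf,v2:inf,v3:0,v4:16,v5:inf,v6:inf,v7:inf
step 2: dist = v0:13,v1:32,v2:inf,v3:0,v4:16,v5:29,v6:inf,v7:inf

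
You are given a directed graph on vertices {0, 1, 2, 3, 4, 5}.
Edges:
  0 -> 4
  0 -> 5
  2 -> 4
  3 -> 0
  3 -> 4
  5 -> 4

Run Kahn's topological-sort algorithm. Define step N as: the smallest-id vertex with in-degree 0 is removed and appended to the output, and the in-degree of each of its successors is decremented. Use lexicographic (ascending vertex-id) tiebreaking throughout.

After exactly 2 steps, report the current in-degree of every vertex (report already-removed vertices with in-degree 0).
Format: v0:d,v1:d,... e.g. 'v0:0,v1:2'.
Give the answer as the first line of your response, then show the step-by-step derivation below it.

v0:1,v1:0,v2:0,v3:0,v4:3,v5:1

step 1: output 1; order=[1]; indeg=(1,0,0,0,4,1)
step 2: output 2; order=[1,2]; indeg=(1,0,0,0,3,1)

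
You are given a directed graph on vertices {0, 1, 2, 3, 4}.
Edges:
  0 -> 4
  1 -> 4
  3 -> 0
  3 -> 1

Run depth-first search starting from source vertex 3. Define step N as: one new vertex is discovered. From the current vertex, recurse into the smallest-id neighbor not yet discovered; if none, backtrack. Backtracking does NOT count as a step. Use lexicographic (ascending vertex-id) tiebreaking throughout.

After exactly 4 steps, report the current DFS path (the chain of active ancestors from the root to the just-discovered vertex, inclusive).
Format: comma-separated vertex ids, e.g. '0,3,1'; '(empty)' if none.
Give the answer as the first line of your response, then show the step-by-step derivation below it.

3,1

step 1: discover 3; path=3; order=3
step 2: discover 0; path=3>0; order=3,0
step 3: discover 4; path=3>0>4; order=3,0,4
step 4: discover 1; path=3>1; order=3,0,4,1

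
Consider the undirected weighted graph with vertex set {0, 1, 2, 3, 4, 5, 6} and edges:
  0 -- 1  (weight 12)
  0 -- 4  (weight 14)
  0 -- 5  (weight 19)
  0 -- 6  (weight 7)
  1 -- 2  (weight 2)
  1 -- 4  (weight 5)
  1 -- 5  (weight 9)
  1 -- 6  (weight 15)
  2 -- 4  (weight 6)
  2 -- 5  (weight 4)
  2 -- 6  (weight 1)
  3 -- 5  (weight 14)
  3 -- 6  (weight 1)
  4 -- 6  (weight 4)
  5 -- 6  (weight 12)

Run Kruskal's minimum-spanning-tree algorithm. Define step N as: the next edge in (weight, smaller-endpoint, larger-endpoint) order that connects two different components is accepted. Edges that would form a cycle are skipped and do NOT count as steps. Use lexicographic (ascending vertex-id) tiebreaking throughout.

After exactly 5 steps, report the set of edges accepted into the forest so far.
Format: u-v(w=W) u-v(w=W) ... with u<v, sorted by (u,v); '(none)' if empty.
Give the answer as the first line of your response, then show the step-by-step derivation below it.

1-2(w=2) 2-5(w=4) 2-6(w=1) 3-6(w=1) 4-6(w=4)

step 1: add edge 2-6 (w=1); MST = {2-6(w=1)}
step 2: add edge 3-6 (w=1); MST = {2-6(w=1) 3-6(w=1)}
step 3: add edge 1-2 (w=2); MST = {1-2(w=2) 2-6(w=1) 3-6(w=1)}
step 4: add edge 2-5 (w=4); MST = {1-2(w=2) 2-5(w=4) 2-6(w=1) 3-6(w=1)}
step 5: add edge 4-6 (w=4); MST = {1-2(w=2) 2-5(w=4) 2-6(w=1) 3-6(w=1) 4-6(w=4)}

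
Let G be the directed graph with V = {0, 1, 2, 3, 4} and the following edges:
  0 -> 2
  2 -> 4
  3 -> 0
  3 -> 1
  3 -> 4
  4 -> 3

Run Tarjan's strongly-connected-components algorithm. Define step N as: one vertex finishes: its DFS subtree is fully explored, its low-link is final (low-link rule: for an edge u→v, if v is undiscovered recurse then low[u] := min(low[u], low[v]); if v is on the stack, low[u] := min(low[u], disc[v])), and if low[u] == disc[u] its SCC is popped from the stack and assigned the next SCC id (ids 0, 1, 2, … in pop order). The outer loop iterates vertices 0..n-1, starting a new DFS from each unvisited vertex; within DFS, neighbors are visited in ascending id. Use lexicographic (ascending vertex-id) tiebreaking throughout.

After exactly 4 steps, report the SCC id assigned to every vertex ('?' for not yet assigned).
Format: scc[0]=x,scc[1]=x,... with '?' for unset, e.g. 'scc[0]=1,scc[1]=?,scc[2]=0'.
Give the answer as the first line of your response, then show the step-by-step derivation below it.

scc[0]=?,scc[1]=0,scc[2]=?,scc[3]=?,scc[4]=?

step 1: low=(low[0]=0,low[1]=4,low[2]=1,low[3]=0,low[4]=2); scc=(scc[0]=?,scc[1]=0,scc[2]=?,scc[3]=?,scc[4]=?)
step 2: low=(low[0]=0,low[1]=4,low[2]=1,low[3]=0,low[4]=2); scc=(scc[0]=?,scc[1]=0,scc[2]=?,scc[3]=?,scc[4]=?)
step 3: low=(low[0]=0,low[1]=4,low[2]=1,low[3]=0,low[4]=0); scc=(scc[0]=?,scc[1]=0,scc[2]=?,scc[3]=?,scc[4]=?)
step 4: low=(low[0]=0,low[1]=4,low[2]=0,low[3]=0,low[4]=0); scc=(scc[0]=?,scc[1]=0,scc[2]=?,scc[3]=?,scc[4]=?)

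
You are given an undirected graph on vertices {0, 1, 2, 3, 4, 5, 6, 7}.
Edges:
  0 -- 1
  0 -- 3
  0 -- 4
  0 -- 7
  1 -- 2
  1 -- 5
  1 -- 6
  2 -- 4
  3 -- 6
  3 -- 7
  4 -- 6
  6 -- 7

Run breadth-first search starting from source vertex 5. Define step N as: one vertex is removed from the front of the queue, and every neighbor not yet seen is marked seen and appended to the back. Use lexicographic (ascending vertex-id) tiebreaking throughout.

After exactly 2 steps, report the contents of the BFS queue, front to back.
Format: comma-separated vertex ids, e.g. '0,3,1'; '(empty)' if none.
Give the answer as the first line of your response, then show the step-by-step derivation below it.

0,2,6

step 1: dequeue 5; queue=[1]; order=5
step 2: dequeue 1; queue=[0,2,6]; order=5,1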